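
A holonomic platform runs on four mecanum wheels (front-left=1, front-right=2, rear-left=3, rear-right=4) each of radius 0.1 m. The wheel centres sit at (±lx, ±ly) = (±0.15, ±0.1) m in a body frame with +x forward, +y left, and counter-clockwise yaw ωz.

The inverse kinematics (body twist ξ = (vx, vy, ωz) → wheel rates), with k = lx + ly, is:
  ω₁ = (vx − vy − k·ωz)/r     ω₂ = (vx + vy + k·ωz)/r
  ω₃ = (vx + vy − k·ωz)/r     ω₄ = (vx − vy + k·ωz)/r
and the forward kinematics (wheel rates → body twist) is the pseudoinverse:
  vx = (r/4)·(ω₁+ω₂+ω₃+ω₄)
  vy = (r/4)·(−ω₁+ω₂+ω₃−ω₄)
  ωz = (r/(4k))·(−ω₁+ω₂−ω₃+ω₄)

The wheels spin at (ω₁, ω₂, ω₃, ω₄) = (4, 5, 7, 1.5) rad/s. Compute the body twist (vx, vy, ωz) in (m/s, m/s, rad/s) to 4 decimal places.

k = lx + ly = 0.15 + 0.1 = 0.2500
ω₁+ω₂+ω₃+ω₄ = 17.5000  →  vx = (0.1/4)·17.5000 = 0.4375
−ω₁+ω₂+ω₃−ω₄ = 6.5000  →  vy = (0.1/4)·6.5000 = 0.1625
−ω₁+ω₂−ω₃+ω₄ = -4.5000  →  ωz = (0.1/1.0000)·-4.5000 = -0.4500

(0.4375, 0.1625, -0.4500)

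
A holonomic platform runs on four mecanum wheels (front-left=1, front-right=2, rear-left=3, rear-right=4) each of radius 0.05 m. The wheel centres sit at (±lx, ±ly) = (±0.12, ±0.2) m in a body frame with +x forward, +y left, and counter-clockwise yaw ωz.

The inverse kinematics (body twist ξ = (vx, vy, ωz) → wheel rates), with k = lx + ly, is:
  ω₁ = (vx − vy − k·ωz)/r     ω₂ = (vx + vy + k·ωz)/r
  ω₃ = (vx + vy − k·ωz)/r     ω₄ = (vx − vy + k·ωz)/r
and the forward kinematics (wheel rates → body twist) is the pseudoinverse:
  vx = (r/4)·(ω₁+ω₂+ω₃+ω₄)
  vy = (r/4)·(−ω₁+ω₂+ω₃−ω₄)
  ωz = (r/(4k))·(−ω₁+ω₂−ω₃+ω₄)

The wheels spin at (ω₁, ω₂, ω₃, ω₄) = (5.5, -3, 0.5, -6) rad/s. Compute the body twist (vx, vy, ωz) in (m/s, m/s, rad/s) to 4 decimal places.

(-0.0375, -0.0250, -0.5859)

k = lx + ly = 0.12 + 0.2 = 0.3200
ω₁+ω₂+ω₃+ω₄ = -3.0000  →  vx = (0.05/4)·-3.0000 = -0.0375
−ω₁+ω₂+ω₃−ω₄ = -2.0000  →  vy = (0.05/4)·-2.0000 = -0.0250
−ω₁+ω₂−ω₃+ω₄ = -15.0000  →  ωz = (0.05/1.2800)·-15.0000 = -0.5859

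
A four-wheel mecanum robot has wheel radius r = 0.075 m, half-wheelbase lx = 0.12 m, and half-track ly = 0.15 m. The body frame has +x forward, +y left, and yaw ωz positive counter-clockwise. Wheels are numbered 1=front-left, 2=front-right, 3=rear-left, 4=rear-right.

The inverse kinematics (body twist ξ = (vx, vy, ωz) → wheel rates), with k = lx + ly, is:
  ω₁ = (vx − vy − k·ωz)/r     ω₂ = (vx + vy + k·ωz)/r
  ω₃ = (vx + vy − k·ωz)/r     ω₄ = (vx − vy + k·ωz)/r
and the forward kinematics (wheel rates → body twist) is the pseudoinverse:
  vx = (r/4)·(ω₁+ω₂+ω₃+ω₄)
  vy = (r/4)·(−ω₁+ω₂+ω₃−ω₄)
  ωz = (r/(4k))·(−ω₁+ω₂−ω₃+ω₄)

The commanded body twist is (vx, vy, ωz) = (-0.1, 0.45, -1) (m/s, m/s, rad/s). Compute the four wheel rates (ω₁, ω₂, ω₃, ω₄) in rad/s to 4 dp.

(-3.7333, 1.0667, 8.2667, -10.9333)

k = lx + ly = 0.12 + 0.15 = 0.2700;  k·ωz = 0.2700·-1 = -0.2700
ω₁ (FL) = (vx − vy − k·ωz)/r = -0.2800/0.075 = -3.7333
ω₂ (FR) = (vx + vy + k·ωz)/r = 0.0800/0.075 = 1.0667
ω₃ (RL) = (vx + vy − k·ωz)/r = 0.6200/0.075 = 8.2667
ω₄ (RR) = (vx − vy + k·ωz)/r = -0.8200/0.075 = -10.9333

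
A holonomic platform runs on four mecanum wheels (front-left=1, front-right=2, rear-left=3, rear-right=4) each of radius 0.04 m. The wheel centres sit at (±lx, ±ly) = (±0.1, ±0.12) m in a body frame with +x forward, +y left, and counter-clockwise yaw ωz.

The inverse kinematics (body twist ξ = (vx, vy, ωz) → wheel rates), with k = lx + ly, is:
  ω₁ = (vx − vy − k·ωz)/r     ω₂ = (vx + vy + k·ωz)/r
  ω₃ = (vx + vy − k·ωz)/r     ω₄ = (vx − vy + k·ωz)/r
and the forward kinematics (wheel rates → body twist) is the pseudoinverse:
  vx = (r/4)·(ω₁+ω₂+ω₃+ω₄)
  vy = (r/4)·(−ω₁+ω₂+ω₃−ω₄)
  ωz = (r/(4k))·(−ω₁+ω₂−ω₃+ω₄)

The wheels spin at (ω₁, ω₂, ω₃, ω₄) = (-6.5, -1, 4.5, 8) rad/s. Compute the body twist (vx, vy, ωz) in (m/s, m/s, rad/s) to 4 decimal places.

(0.0500, 0.0200, 0.4091)

k = lx + ly = 0.1 + 0.12 = 0.2200
ω₁+ω₂+ω₃+ω₄ = 5.0000  →  vx = (0.04/4)·5.0000 = 0.0500
−ω₁+ω₂+ω₃−ω₄ = 2.0000  →  vy = (0.04/4)·2.0000 = 0.0200
−ω₁+ω₂−ω₃+ω₄ = 9.0000  →  ωz = (0.04/0.8800)·9.0000 = 0.4091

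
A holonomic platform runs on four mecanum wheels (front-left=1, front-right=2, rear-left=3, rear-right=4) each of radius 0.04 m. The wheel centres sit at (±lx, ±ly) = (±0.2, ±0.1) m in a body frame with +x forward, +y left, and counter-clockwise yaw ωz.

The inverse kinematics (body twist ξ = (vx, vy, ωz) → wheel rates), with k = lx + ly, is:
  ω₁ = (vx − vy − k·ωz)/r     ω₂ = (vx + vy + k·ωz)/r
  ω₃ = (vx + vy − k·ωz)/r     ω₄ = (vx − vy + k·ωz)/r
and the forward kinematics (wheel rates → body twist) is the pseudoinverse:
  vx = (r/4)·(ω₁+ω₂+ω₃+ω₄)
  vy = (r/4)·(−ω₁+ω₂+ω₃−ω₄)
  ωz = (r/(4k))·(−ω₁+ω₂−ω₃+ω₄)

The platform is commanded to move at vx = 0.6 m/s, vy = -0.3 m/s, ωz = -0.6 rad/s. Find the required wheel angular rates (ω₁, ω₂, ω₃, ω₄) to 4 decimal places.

k = lx + ly = 0.2 + 0.1 = 0.3000;  k·ωz = 0.3000·-0.6 = -0.1800
ω₁ (FL) = (vx − vy − k·ωz)/r = 1.0800/0.04 = 27.0000
ω₂ (FR) = (vx + vy + k·ωz)/r = 0.1200/0.04 = 3.0000
ω₃ (RL) = (vx + vy − k·ωz)/r = 0.4800/0.04 = 12.0000
ω₄ (RR) = (vx − vy + k·ωz)/r = 0.7200/0.04 = 18.0000

(27.0000, 3.0000, 12.0000, 18.0000)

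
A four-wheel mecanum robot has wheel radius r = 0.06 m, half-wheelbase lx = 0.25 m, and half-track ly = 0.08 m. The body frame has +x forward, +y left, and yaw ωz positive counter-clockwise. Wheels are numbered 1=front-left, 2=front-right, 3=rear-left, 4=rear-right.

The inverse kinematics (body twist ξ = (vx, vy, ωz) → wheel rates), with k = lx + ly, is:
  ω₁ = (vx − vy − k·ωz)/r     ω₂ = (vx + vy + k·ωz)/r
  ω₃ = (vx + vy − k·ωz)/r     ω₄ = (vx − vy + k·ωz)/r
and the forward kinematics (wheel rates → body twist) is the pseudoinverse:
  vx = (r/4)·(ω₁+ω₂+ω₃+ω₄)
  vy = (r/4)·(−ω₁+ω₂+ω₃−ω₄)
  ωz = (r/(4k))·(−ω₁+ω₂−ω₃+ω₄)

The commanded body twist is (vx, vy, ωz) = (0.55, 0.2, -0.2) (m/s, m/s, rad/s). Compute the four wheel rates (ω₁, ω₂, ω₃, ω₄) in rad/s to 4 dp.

k = lx + ly = 0.25 + 0.08 = 0.3300;  k·ωz = 0.3300·-0.2 = -0.0660
ω₁ (FL) = (vx − vy − k·ωz)/r = 0.4160/0.06 = 6.9333
ω₂ (FR) = (vx + vy + k·ωz)/r = 0.6840/0.06 = 11.4000
ω₃ (RL) = (vx + vy − k·ωz)/r = 0.8160/0.06 = 13.6000
ω₄ (RR) = (vx − vy + k·ωz)/r = 0.2840/0.06 = 4.7333

(6.9333, 11.4000, 13.6000, 4.7333)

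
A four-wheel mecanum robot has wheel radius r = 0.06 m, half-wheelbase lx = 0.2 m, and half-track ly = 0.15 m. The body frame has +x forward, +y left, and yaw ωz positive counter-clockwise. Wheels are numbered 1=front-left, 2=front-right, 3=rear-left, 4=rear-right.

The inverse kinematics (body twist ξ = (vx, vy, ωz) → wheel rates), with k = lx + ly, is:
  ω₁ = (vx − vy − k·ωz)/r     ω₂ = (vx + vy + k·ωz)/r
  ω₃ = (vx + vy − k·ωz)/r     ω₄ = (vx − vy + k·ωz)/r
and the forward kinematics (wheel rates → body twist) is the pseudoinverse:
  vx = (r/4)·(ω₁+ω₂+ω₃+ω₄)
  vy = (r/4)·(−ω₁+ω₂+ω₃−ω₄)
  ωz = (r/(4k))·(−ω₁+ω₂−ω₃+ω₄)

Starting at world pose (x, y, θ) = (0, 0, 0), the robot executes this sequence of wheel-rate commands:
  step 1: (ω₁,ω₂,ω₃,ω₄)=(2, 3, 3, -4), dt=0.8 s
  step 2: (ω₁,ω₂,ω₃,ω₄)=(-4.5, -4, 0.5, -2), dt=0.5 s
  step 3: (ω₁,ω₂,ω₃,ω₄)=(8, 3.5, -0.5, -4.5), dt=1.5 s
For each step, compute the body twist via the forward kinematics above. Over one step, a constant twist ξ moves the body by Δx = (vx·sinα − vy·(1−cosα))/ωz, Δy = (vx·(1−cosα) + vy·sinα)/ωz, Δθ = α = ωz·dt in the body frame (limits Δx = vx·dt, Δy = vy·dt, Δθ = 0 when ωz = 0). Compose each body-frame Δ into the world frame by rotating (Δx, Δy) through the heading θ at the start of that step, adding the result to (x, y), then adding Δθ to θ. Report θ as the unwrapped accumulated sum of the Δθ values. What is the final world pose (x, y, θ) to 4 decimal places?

step 1: ξ=(vx,vy,ωz)=(0.0600, 0.1200, -0.2571), dt=0.8 → body Δ=(0.0575, 0.0904, -0.2057) → world pose (0.0575, 0.0904, -0.2057)
step 2: ξ=(vx,vy,ωz)=(-0.1500, 0.0450, -0.0857), dt=0.5 → body Δ=(-0.0745, 0.0241, -0.0429) → world pose (-0.0105, 0.1292, -0.2486)
step 3: ξ=(vx,vy,ωz)=(0.0975, -0.0075, -0.3643), dt=1.5 → body Δ=(0.1361, -0.0497, -0.5464) → world pose (0.1092, 0.0476, -0.7950)

(0.1092, 0.0476, -0.7950)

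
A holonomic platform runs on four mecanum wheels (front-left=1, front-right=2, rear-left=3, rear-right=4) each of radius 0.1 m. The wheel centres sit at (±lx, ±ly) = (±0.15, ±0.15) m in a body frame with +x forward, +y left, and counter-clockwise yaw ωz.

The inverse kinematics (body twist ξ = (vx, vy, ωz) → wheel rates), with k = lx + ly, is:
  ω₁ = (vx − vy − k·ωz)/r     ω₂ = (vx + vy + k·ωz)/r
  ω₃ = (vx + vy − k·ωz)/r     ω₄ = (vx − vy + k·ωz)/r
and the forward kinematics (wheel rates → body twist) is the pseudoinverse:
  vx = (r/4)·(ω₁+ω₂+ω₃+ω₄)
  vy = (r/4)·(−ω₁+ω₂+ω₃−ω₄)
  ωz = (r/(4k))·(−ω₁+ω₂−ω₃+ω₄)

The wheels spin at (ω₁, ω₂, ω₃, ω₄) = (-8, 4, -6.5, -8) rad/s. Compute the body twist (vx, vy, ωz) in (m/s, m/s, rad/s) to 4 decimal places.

k = lx + ly = 0.15 + 0.15 = 0.3000
ω₁+ω₂+ω₃+ω₄ = -18.5000  →  vx = (0.1/4)·-18.5000 = -0.4625
−ω₁+ω₂+ω₃−ω₄ = 13.5000  →  vy = (0.1/4)·13.5000 = 0.3375
−ω₁+ω₂−ω₃+ω₄ = 10.5000  →  ωz = (0.1/1.2000)·10.5000 = 0.8750

(-0.4625, 0.3375, 0.8750)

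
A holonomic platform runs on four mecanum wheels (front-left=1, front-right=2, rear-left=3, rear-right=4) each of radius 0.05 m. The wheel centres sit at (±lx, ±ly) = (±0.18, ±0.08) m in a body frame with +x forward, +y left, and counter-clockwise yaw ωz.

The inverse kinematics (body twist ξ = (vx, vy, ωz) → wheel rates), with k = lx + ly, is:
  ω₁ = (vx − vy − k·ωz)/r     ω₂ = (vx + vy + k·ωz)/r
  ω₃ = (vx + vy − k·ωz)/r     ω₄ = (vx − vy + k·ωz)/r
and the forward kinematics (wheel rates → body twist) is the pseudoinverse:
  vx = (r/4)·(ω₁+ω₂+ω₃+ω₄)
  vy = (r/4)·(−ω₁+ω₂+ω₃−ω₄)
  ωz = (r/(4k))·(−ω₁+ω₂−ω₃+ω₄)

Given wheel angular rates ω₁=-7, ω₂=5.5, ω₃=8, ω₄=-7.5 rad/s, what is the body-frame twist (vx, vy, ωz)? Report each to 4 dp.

(-0.0125, 0.3500, -0.1442)

k = lx + ly = 0.18 + 0.08 = 0.2600
ω₁+ω₂+ω₃+ω₄ = -1.0000  →  vx = (0.05/4)·-1.0000 = -0.0125
−ω₁+ω₂+ω₃−ω₄ = 28.0000  →  vy = (0.05/4)·28.0000 = 0.3500
−ω₁+ω₂−ω₃+ω₄ = -3.0000  →  ωz = (0.05/1.0400)·-3.0000 = -0.1442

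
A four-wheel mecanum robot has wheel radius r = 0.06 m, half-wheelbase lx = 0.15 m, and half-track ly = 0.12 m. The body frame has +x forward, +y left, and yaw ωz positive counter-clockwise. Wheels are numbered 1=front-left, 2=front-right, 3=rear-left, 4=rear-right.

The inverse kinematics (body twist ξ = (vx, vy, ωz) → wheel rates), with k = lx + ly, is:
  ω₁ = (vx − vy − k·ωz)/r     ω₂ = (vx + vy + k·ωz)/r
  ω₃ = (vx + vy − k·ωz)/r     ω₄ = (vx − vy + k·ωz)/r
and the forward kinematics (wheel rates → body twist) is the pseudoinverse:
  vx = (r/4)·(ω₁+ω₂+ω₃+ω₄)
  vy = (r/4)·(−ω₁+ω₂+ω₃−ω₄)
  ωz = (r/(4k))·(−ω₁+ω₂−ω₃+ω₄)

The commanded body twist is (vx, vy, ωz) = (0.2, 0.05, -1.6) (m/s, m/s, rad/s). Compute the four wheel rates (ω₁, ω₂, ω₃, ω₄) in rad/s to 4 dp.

(9.7000, -3.0333, 11.3667, -4.7000)

k = lx + ly = 0.15 + 0.12 = 0.2700;  k·ωz = 0.2700·-1.6 = -0.4320
ω₁ (FL) = (vx − vy − k·ωz)/r = 0.5820/0.06 = 9.7000
ω₂ (FR) = (vx + vy + k·ωz)/r = -0.1820/0.06 = -3.0333
ω₃ (RL) = (vx + vy − k·ωz)/r = 0.6820/0.06 = 11.3667
ω₄ (RR) = (vx − vy + k·ωz)/r = -0.2820/0.06 = -4.7000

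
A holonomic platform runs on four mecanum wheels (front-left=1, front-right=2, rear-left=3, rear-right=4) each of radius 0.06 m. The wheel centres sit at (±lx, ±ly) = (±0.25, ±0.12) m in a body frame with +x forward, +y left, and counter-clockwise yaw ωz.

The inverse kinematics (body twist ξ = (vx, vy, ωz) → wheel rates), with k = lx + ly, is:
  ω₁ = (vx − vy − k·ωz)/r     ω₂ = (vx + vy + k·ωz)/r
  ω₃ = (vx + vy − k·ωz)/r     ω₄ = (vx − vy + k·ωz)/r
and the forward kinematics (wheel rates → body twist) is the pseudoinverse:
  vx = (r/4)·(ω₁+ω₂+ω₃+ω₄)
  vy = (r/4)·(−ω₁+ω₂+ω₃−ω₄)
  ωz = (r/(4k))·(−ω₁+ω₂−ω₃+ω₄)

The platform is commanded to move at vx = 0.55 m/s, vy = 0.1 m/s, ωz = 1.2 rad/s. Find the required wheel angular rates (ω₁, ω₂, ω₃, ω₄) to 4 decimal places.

k = lx + ly = 0.25 + 0.12 = 0.3700;  k·ωz = 0.3700·1.2 = 0.4440
ω₁ (FL) = (vx − vy − k·ωz)/r = 0.0060/0.06 = 0.1000
ω₂ (FR) = (vx + vy + k·ωz)/r = 1.0940/0.06 = 18.2333
ω₃ (RL) = (vx + vy − k·ωz)/r = 0.2060/0.06 = 3.4333
ω₄ (RR) = (vx − vy + k·ωz)/r = 0.8940/0.06 = 14.9000

(0.1000, 18.2333, 3.4333, 14.9000)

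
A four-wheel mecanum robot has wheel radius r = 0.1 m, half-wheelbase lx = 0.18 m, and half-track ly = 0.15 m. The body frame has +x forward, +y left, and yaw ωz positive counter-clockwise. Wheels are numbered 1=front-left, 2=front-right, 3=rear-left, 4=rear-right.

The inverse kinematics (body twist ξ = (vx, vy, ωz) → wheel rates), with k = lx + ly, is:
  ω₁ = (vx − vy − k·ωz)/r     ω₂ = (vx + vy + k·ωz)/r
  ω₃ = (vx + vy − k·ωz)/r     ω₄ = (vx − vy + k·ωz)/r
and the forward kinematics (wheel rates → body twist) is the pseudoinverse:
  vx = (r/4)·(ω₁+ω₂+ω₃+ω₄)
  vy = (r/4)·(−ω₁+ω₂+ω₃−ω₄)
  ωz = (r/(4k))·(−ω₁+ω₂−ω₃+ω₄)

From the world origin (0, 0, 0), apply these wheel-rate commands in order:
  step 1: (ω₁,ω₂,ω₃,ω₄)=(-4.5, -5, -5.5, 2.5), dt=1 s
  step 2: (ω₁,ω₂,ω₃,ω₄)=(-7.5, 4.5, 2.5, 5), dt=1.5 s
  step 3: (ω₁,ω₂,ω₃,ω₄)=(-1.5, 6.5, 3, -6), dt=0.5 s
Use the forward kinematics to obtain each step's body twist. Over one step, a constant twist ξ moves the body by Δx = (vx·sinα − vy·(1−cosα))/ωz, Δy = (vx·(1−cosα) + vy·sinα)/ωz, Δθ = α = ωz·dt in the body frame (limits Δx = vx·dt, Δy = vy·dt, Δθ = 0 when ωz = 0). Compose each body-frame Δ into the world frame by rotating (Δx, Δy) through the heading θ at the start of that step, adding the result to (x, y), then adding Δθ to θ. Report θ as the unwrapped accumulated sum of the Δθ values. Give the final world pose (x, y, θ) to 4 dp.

(-0.7095, -0.1876, 2.1780)

step 1: ξ=(vx,vy,ωz)=(-0.3125, -0.2125, 0.5682), dt=1.0 → body Δ=(-0.2372, -0.2877, 0.5682) → world pose (-0.2372, -0.2877, 0.5682)
step 2: ξ=(vx,vy,ωz)=(0.1125, 0.2375, 1.0985), dt=1.5 → body Δ=(-0.1307, 0.3259, 1.6477) → world pose (-0.5227, -0.0833, 2.2159)
step 3: ξ=(vx,vy,ωz)=(0.0500, 0.4250, -0.0758), dt=0.5 → body Δ=(0.0290, 0.2120, -0.0379) → world pose (-0.7095, -0.1876, 2.1780)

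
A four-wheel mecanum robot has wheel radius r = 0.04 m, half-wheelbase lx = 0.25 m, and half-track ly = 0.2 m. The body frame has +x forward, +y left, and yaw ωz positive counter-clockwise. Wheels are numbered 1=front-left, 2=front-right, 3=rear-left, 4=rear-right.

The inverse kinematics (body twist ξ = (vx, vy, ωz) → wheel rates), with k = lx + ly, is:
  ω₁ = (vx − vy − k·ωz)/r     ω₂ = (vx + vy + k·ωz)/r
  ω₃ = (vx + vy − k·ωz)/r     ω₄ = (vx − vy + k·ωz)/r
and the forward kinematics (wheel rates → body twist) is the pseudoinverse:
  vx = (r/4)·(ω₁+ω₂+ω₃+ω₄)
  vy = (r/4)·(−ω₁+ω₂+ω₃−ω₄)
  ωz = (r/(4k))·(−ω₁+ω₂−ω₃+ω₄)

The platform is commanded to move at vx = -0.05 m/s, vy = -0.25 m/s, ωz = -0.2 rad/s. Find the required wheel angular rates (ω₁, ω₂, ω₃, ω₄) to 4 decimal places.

(7.2500, -9.7500, -5.2500, 2.7500)

k = lx + ly = 0.25 + 0.2 = 0.4500;  k·ωz = 0.4500·-0.2 = -0.0900
ω₁ (FL) = (vx − vy − k·ωz)/r = 0.2900/0.04 = 7.2500
ω₂ (FR) = (vx + vy + k·ωz)/r = -0.3900/0.04 = -9.7500
ω₃ (RL) = (vx + vy − k·ωz)/r = -0.2100/0.04 = -5.2500
ω₄ (RR) = (vx − vy + k·ωz)/r = 0.1100/0.04 = 2.7500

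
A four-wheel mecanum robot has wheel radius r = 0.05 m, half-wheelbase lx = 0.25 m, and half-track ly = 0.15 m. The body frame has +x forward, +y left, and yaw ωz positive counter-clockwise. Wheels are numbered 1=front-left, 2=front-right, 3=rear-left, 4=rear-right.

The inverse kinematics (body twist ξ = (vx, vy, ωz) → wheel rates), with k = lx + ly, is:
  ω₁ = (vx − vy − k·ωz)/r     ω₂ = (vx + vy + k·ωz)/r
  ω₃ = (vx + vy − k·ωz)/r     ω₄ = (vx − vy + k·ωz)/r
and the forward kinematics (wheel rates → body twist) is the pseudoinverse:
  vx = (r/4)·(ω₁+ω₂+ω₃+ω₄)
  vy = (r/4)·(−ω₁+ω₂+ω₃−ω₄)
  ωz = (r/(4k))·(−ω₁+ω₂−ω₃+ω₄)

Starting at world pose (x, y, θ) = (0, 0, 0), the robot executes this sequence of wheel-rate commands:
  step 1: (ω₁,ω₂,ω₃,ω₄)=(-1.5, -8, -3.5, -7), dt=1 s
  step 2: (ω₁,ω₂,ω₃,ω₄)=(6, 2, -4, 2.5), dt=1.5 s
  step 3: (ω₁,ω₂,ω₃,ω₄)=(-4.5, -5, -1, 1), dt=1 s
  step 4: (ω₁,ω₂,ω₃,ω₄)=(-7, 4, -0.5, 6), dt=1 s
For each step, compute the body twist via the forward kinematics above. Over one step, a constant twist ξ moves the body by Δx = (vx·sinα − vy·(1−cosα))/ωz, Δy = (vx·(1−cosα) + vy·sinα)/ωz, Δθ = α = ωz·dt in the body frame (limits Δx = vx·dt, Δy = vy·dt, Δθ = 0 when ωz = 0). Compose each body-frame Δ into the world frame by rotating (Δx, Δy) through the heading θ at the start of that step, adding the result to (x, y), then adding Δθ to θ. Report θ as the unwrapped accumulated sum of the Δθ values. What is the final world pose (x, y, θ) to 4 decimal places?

step 1: ξ=(vx,vy,ωz)=(-0.2500, -0.0375, -0.3125), dt=1.0 → body Δ=(-0.2518, 0.0019, -0.3125) → world pose (-0.2518, 0.0019, -0.3125)
step 2: ξ=(vx,vy,ωz)=(0.0813, -0.1313, 0.0781), dt=1.5 → body Δ=(0.1331, -0.1893, 0.1172) → world pose (-0.1833, -0.2192, -0.1953)
step 3: ξ=(vx,vy,ωz)=(-0.1187, -0.0312, 0.0469), dt=1.0 → body Δ=(-0.1180, -0.0340, 0.0469) → world pose (-0.3056, -0.2297, -0.1484)
step 4: ξ=(vx,vy,ωz)=(0.0313, 0.0563, 0.5469), dt=1.0 → body Δ=(0.0147, 0.0618, 0.5469) → world pose (-0.2819, -0.1707, 0.3984)

(-0.2819, -0.1707, 0.3984)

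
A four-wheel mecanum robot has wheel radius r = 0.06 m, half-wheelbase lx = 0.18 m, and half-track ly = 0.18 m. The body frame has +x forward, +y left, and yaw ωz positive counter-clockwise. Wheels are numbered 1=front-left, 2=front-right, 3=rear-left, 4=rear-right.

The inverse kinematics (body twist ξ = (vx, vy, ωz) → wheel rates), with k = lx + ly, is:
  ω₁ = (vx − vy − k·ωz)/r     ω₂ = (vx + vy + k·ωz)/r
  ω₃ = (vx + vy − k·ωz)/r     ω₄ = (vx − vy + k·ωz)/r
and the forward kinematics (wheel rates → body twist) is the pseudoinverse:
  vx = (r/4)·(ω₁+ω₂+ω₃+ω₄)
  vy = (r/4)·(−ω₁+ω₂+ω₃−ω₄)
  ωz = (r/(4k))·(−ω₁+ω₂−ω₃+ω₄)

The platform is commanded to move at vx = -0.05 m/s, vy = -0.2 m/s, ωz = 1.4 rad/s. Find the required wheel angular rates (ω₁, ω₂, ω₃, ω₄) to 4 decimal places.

k = lx + ly = 0.18 + 0.18 = 0.3600;  k·ωz = 0.3600·1.4 = 0.5040
ω₁ (FL) = (vx − vy − k·ωz)/r = -0.3540/0.06 = -5.9000
ω₂ (FR) = (vx + vy + k·ωz)/r = 0.2540/0.06 = 4.2333
ω₃ (RL) = (vx + vy − k·ωz)/r = -0.7540/0.06 = -12.5667
ω₄ (RR) = (vx − vy + k·ωz)/r = 0.6540/0.06 = 10.9000

(-5.9000, 4.2333, -12.5667, 10.9000)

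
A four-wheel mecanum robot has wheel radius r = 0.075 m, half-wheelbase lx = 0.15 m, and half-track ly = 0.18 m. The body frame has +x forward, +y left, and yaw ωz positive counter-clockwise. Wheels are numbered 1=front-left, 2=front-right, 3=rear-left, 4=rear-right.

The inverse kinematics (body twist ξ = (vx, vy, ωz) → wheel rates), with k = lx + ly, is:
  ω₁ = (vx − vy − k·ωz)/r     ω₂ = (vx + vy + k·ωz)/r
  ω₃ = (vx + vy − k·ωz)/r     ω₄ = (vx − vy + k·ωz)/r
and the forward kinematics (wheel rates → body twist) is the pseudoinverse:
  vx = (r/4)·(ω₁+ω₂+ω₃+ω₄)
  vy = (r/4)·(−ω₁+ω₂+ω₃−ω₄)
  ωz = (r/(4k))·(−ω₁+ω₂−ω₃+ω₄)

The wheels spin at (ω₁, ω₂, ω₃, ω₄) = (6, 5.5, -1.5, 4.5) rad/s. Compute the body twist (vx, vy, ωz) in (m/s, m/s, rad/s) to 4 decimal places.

k = lx + ly = 0.15 + 0.18 = 0.3300
ω₁+ω₂+ω₃+ω₄ = 14.5000  →  vx = (0.075/4)·14.5000 = 0.2719
−ω₁+ω₂+ω₃−ω₄ = -6.5000  →  vy = (0.075/4)·-6.5000 = -0.1219
−ω₁+ω₂−ω₃+ω₄ = 5.5000  →  ωz = (0.075/1.3200)·5.5000 = 0.3125

(0.2719, -0.1219, 0.3125)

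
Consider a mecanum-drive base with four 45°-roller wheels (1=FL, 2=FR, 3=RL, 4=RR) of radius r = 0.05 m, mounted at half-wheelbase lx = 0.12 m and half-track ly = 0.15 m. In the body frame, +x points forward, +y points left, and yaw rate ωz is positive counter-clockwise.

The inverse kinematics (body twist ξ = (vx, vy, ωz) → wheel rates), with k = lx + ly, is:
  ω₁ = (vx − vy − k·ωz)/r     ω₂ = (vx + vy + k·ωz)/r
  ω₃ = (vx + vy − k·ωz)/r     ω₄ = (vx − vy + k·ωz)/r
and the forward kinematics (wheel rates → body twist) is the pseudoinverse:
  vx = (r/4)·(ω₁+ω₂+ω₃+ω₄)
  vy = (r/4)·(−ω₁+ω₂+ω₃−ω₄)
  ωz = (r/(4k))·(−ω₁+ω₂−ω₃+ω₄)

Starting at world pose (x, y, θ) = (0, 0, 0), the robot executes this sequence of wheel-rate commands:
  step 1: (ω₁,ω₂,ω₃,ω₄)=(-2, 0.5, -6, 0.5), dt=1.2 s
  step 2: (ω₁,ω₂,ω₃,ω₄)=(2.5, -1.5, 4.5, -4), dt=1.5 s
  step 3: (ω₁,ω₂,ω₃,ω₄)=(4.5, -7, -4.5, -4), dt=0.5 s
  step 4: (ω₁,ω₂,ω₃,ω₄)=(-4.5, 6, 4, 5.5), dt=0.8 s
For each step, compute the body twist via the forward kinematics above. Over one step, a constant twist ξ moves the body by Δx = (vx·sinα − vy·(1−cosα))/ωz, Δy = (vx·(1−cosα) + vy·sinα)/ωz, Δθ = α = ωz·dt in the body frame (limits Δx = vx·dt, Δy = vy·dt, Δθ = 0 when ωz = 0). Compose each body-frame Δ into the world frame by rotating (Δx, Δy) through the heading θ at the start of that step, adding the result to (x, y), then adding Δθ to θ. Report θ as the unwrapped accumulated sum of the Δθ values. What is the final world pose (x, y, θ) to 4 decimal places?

step 1: ξ=(vx,vy,ωz)=(-0.0875, -0.0500, 0.4167), dt=1.2 → body Δ=(-0.0860, -0.0832, 0.5000) → world pose (-0.0860, -0.0832, 0.5000)
step 2: ξ=(vx,vy,ωz)=(0.0187, 0.0563, -0.5787), dt=1.5 → body Δ=(0.0591, 0.0627, -0.8681) → world pose (-0.0642, 0.0001, -0.3681)
step 3: ξ=(vx,vy,ωz)=(-0.1375, -0.1500, -0.5093), dt=0.5 → body Δ=(-0.0775, -0.0655, -0.2546) → world pose (-0.1601, -0.0331, -0.6227)
step 4: ξ=(vx,vy,ωz)=(0.1375, 0.1125, 0.5556), dt=0.8 → body Δ=(0.0867, 0.1111, 0.4444) → world pose (-0.0248, 0.0066, -0.1782)

(-0.0248, 0.0066, -0.1782)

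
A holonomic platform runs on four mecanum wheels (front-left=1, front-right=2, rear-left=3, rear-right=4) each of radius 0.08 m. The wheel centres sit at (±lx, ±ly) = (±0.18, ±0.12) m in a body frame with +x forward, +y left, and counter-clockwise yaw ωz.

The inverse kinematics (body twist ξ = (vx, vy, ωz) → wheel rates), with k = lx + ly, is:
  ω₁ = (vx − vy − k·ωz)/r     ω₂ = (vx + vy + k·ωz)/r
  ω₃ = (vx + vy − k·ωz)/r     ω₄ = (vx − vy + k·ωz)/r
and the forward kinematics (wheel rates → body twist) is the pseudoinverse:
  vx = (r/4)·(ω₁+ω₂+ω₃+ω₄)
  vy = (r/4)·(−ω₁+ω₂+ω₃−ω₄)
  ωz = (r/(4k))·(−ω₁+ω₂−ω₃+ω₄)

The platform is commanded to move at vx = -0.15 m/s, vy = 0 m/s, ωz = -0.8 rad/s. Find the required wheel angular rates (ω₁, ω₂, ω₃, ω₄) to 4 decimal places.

k = lx + ly = 0.18 + 0.12 = 0.3000;  k·ωz = 0.3000·-0.8 = -0.2400
ω₁ (FL) = (vx − vy − k·ωz)/r = 0.0900/0.08 = 1.1250
ω₂ (FR) = (vx + vy + k·ωz)/r = -0.3900/0.08 = -4.8750
ω₃ (RL) = (vx + vy − k·ωz)/r = 0.0900/0.08 = 1.1250
ω₄ (RR) = (vx − vy + k·ωz)/r = -0.3900/0.08 = -4.8750

(1.1250, -4.8750, 1.1250, -4.8750)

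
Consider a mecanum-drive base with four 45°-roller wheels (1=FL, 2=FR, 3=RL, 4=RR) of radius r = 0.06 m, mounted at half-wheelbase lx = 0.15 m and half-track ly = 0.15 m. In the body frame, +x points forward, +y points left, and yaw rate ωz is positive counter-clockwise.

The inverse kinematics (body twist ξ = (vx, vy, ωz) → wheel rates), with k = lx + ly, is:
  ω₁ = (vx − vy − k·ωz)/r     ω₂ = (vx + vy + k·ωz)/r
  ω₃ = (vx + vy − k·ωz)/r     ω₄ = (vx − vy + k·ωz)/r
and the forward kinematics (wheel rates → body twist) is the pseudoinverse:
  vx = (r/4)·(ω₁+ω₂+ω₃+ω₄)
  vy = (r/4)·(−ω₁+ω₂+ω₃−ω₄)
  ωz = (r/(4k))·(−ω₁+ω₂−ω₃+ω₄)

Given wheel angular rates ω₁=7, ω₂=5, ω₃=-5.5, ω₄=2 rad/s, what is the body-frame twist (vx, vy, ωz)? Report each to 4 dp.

k = lx + ly = 0.15 + 0.15 = 0.3000
ω₁+ω₂+ω₃+ω₄ = 8.5000  →  vx = (0.06/4)·8.5000 = 0.1275
−ω₁+ω₂+ω₃−ω₄ = -9.5000  →  vy = (0.06/4)·-9.5000 = -0.1425
−ω₁+ω₂−ω₃+ω₄ = 5.5000  →  ωz = (0.06/1.2000)·5.5000 = 0.2750

(0.1275, -0.1425, 0.2750)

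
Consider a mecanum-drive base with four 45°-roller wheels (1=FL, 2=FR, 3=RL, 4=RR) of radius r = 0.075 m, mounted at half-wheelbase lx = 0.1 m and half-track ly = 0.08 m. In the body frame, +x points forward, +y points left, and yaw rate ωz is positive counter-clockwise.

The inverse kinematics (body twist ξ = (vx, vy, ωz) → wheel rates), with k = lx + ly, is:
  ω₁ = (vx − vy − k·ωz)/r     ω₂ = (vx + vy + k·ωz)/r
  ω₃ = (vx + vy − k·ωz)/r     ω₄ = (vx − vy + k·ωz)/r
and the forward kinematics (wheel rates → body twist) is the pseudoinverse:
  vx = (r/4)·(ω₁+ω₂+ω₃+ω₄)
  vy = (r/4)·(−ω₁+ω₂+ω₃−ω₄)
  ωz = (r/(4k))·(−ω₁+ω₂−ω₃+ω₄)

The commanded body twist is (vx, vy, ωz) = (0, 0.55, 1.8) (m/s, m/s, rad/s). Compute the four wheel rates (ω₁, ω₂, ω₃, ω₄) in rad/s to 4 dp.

k = lx + ly = 0.1 + 0.08 = 0.1800;  k·ωz = 0.1800·1.8 = 0.3240
ω₁ (FL) = (vx − vy − k·ωz)/r = -0.8740/0.075 = -11.6533
ω₂ (FR) = (vx + vy + k·ωz)/r = 0.8740/0.075 = 11.6533
ω₃ (RL) = (vx + vy − k·ωz)/r = 0.2260/0.075 = 3.0133
ω₄ (RR) = (vx − vy + k·ωz)/r = -0.2260/0.075 = -3.0133

(-11.6533, 11.6533, 3.0133, -3.0133)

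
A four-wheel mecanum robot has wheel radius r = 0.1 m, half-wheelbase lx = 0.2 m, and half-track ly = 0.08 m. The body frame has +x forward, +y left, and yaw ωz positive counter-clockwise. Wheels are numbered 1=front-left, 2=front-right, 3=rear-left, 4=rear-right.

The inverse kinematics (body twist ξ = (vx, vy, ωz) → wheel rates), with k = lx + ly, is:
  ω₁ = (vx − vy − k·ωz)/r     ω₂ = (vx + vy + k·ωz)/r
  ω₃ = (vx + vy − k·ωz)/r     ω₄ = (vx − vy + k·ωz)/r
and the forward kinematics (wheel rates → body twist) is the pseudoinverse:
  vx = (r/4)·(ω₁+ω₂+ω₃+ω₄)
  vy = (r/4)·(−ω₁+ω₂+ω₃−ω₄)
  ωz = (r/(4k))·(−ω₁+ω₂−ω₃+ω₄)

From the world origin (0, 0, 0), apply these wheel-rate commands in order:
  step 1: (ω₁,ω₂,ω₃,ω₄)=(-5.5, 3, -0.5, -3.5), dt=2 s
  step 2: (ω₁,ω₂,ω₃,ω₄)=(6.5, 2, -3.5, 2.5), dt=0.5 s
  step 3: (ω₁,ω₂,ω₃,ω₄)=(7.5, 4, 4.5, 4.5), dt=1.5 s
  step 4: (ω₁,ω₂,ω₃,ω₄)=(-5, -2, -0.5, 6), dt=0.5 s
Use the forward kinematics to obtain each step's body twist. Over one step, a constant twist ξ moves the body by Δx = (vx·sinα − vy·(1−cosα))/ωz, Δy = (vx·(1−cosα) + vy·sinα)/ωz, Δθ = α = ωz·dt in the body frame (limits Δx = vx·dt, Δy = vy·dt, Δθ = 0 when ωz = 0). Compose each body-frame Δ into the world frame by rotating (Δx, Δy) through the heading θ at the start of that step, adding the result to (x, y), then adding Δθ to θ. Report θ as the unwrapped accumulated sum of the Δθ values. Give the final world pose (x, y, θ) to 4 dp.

step 1: ξ=(vx,vy,ωz)=(-0.1625, 0.2875, 0.4911), dt=2.0 → body Δ=(-0.5356, 0.3397, 0.9821) → world pose (-0.5356, 0.3397, 0.9821)
step 2: ξ=(vx,vy,ωz)=(0.1875, -0.2625, 0.1339), dt=0.5 → body Δ=(0.0981, -0.1280, 0.0670) → world pose (-0.3747, 0.3502, 1.0491)
step 3: ξ=(vx,vy,ωz)=(0.5125, -0.0875, -0.3125), dt=1.5 → body Δ=(0.7107, -0.3034, -0.4688) → world pose (0.2425, 0.8152, 0.5804)
step 4: ξ=(vx,vy,ωz)=(-0.0375, -0.0875, 0.8482), dt=0.5 → body Δ=(-0.0091, -0.0464, 0.4241) → world pose (0.2604, 0.7715, 1.0045)

(0.2604, 0.7715, 1.0045)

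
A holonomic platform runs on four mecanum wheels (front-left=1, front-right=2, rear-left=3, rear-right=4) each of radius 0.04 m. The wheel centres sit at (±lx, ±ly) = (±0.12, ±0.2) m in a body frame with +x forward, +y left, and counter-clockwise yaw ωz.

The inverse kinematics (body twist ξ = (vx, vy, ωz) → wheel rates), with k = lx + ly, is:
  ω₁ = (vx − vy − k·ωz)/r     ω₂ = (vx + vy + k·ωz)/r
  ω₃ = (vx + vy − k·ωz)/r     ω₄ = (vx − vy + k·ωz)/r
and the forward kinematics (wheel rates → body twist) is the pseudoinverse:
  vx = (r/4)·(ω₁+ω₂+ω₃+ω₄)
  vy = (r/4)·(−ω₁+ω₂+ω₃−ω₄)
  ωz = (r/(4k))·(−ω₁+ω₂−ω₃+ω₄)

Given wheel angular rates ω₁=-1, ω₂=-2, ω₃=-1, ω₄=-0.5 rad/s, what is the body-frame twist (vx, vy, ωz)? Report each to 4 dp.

k = lx + ly = 0.12 + 0.2 = 0.3200
ω₁+ω₂+ω₃+ω₄ = -4.5000  →  vx = (0.04/4)·-4.5000 = -0.0450
−ω₁+ω₂+ω₃−ω₄ = -1.5000  →  vy = (0.04/4)·-1.5000 = -0.0150
−ω₁+ω₂−ω₃+ω₄ = -0.5000  →  ωz = (0.04/1.2800)·-0.5000 = -0.0156

(-0.0450, -0.0150, -0.0156)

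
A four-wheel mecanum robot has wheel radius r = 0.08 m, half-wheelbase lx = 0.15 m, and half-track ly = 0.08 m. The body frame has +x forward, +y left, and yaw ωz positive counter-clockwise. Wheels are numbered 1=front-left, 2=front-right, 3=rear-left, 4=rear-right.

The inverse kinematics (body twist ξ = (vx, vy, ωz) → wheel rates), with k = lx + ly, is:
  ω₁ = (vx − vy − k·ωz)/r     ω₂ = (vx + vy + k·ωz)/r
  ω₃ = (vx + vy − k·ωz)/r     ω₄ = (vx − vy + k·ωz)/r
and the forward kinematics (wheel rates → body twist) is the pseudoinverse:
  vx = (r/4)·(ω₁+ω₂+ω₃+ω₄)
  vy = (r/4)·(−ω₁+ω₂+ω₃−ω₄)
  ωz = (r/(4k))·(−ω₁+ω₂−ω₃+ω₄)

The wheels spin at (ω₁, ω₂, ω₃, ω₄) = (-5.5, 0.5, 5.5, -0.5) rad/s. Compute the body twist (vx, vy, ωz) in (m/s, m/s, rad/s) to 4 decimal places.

(0.0000, 0.2400, 0.0000)

k = lx + ly = 0.15 + 0.08 = 0.2300
ω₁+ω₂+ω₃+ω₄ = 0.0000  →  vx = (0.08/4)·0.0000 = 0.0000
−ω₁+ω₂+ω₃−ω₄ = 12.0000  →  vy = (0.08/4)·12.0000 = 0.2400
−ω₁+ω₂−ω₃+ω₄ = 0.0000  →  ωz = (0.08/0.9200)·0.0000 = 0.0000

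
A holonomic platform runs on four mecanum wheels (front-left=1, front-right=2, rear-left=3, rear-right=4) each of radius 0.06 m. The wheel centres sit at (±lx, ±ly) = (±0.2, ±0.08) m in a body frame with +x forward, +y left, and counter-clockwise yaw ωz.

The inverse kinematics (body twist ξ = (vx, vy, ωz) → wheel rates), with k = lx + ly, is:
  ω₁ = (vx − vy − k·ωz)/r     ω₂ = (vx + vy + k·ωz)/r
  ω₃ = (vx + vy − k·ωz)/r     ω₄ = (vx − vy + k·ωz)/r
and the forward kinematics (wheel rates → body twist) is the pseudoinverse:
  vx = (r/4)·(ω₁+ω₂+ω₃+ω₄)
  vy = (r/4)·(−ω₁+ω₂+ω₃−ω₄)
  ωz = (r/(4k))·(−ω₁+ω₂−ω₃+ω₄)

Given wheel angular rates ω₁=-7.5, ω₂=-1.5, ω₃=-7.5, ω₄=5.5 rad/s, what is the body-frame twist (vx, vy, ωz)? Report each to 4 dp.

(-0.1650, -0.1050, 1.0179)

k = lx + ly = 0.2 + 0.08 = 0.2800
ω₁+ω₂+ω₃+ω₄ = -11.0000  →  vx = (0.06/4)·-11.0000 = -0.1650
−ω₁+ω₂+ω₃−ω₄ = -7.0000  →  vy = (0.06/4)·-7.0000 = -0.1050
−ω₁+ω₂−ω₃+ω₄ = 19.0000  →  ωz = (0.06/1.1200)·19.0000 = 1.0179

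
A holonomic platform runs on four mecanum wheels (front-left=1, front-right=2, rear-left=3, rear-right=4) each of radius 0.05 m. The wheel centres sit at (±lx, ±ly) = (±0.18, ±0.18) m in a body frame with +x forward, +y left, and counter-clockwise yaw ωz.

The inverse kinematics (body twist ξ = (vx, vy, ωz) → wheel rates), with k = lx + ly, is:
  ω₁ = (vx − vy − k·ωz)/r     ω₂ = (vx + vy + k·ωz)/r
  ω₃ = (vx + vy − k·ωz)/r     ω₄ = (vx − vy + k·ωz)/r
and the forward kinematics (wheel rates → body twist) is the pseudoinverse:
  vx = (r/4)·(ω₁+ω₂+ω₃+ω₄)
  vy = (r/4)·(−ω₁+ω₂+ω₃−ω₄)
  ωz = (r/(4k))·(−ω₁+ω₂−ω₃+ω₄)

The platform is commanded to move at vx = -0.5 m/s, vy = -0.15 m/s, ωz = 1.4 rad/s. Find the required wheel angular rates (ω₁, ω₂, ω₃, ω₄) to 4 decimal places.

(-17.0800, -2.9200, -23.0800, 3.0800)

k = lx + ly = 0.18 + 0.18 = 0.3600;  k·ωz = 0.3600·1.4 = 0.5040
ω₁ (FL) = (vx − vy − k·ωz)/r = -0.8540/0.05 = -17.0800
ω₂ (FR) = (vx + vy + k·ωz)/r = -0.1460/0.05 = -2.9200
ω₃ (RL) = (vx + vy − k·ωz)/r = -1.1540/0.05 = -23.0800
ω₄ (RR) = (vx − vy + k·ωz)/r = 0.1540/0.05 = 3.0800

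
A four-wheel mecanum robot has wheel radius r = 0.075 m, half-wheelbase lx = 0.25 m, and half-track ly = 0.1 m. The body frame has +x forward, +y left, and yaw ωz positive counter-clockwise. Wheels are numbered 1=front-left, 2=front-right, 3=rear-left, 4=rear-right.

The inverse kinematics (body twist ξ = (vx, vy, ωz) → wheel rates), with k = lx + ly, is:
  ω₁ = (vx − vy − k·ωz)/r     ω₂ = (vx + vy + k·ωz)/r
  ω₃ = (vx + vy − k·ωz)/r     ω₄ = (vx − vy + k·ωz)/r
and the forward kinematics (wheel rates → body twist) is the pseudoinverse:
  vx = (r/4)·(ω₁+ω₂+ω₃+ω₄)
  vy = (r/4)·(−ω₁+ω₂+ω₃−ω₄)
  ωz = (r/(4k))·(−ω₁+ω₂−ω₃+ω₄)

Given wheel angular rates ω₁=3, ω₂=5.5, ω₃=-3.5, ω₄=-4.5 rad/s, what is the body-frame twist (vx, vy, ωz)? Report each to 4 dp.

(0.0094, 0.0656, 0.0804)

k = lx + ly = 0.25 + 0.1 = 0.3500
ω₁+ω₂+ω₃+ω₄ = 0.5000  →  vx = (0.075/4)·0.5000 = 0.0094
−ω₁+ω₂+ω₃−ω₄ = 3.5000  →  vy = (0.075/4)·3.5000 = 0.0656
−ω₁+ω₂−ω₃+ω₄ = 1.5000  →  ωz = (0.075/1.4000)·1.5000 = 0.0804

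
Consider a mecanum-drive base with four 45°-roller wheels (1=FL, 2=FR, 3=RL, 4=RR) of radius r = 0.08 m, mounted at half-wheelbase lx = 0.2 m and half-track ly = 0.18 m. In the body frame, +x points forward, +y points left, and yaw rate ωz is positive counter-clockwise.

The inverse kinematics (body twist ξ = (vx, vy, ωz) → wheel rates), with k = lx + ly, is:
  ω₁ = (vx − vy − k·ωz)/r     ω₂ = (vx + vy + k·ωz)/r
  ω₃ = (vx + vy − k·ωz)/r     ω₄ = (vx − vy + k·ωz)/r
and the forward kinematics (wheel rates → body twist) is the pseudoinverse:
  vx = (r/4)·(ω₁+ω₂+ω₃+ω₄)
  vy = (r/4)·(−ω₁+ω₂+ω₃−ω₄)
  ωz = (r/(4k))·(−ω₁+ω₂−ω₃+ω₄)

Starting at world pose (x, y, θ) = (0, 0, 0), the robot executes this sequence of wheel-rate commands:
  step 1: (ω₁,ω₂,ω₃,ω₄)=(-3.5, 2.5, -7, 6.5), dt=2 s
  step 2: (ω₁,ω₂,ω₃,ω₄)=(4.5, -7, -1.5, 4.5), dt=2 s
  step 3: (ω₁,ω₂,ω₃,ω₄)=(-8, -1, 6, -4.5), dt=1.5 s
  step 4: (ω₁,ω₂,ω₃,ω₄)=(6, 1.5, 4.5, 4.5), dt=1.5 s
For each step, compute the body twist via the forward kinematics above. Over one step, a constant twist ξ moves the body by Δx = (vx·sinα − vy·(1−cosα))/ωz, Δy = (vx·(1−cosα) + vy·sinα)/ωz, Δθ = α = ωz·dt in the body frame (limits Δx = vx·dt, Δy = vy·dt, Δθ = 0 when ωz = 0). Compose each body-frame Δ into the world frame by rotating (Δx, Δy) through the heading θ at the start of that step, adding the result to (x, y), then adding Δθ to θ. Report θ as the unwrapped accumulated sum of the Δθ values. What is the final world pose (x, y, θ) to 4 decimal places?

step 1: ξ=(vx,vy,ωz)=(-0.0300, -0.1500, 1.0263), dt=2.0 → body Δ=(0.1880, -0.1723, 2.0526) → world pose (0.1880, -0.1723, 2.0526)
step 2: ξ=(vx,vy,ωz)=(0.0100, -0.3500, -0.2895), dt=2.0 → body Δ=(-0.1781, -0.6672, -0.5789) → world pose (0.8617, -0.0210, 1.4737)
step 3: ξ=(vx,vy,ωz)=(-0.1500, 0.3500, -0.1842), dt=1.5 → body Δ=(-0.1501, 0.5492, -0.2763) → world pose (0.3005, -0.1171, 1.1974)
step 4: ξ=(vx,vy,ωz)=(0.3300, -0.0900, -0.2368), dt=1.5 → body Δ=(0.4609, -0.2192, -0.3553) → world pose (0.6728, 0.2321, 0.8421)

(0.6728, 0.2321, 0.8421)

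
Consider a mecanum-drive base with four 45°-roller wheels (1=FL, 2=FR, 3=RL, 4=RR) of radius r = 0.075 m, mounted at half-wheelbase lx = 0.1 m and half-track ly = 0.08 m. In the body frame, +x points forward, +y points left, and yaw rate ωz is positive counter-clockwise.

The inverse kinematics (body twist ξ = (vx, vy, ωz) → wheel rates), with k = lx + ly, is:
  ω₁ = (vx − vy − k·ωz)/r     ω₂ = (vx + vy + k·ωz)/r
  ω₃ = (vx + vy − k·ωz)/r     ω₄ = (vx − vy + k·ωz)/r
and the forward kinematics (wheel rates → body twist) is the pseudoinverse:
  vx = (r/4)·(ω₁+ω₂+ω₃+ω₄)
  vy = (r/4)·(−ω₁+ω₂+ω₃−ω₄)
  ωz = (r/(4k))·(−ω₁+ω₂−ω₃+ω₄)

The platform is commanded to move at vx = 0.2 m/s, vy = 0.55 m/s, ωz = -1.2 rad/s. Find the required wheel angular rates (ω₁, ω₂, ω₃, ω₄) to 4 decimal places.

k = lx + ly = 0.1 + 0.08 = 0.1800;  k·ωz = 0.1800·-1.2 = -0.2160
ω₁ (FL) = (vx − vy − k·ωz)/r = -0.1340/0.075 = -1.7867
ω₂ (FR) = (vx + vy + k·ωz)/r = 0.5340/0.075 = 7.1200
ω₃ (RL) = (vx + vy − k·ωz)/r = 0.9660/0.075 = 12.8800
ω₄ (RR) = (vx − vy + k·ωz)/r = -0.5660/0.075 = -7.5467

(-1.7867, 7.1200, 12.8800, -7.5467)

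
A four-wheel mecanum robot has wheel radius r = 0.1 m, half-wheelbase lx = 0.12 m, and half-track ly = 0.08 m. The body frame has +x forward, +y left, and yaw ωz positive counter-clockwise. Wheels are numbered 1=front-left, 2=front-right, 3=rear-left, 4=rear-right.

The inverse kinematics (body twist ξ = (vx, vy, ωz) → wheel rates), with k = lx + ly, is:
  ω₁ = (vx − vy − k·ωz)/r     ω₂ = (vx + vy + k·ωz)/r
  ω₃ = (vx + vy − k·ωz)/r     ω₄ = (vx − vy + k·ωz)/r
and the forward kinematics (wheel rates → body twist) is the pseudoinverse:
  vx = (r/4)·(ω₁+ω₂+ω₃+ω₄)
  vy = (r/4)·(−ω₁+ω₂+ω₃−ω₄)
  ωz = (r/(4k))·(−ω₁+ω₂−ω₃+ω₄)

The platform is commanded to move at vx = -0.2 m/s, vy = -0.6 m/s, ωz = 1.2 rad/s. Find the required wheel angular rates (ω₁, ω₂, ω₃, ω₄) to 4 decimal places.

k = lx + ly = 0.12 + 0.08 = 0.2000;  k·ωz = 0.2000·1.2 = 0.2400
ω₁ (FL) = (vx − vy − k·ωz)/r = 0.1600/0.1 = 1.6000
ω₂ (FR) = (vx + vy + k·ωz)/r = -0.5600/0.1 = -5.6000
ω₃ (RL) = (vx + vy − k·ωz)/r = -1.0400/0.1 = -10.4000
ω₄ (RR) = (vx − vy + k·ωz)/r = 0.6400/0.1 = 6.4000

(1.6000, -5.6000, -10.4000, 6.4000)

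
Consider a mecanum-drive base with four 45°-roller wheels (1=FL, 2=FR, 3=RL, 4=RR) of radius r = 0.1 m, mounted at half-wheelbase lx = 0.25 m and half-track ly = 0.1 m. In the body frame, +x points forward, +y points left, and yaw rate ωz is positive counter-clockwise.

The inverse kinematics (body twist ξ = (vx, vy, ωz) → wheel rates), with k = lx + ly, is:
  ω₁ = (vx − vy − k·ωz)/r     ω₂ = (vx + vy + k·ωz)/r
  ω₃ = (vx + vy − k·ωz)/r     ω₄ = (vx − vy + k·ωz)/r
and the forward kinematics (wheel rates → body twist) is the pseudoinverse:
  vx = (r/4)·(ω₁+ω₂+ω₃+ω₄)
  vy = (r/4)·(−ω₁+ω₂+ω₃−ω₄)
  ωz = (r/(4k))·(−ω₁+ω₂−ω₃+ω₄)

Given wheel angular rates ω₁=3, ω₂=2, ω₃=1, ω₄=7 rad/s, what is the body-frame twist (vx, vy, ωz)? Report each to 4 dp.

k = lx + ly = 0.25 + 0.1 = 0.3500
ω₁+ω₂+ω₃+ω₄ = 13.0000  →  vx = (0.1/4)·13.0000 = 0.3250
−ω₁+ω₂+ω₃−ω₄ = -7.0000  →  vy = (0.1/4)·-7.0000 = -0.1750
−ω₁+ω₂−ω₃+ω₄ = 5.0000  →  ωz = (0.1/1.4000)·5.0000 = 0.3571

(0.3250, -0.1750, 0.3571)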